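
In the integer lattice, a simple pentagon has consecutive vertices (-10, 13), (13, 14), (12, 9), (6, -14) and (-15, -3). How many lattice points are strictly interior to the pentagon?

516

The shoelace formula gives twice the area as |[(-10)·14 − 13·13] + [13·9 − 12·14] + [12·(-14) − 6·9] + [6·(-3) − (-15)·(-14)] + [(-15)·13 − (-10)·(-3)]| = 1035, so the area is 517.5.
Summing gcd(|Δx|,|Δy|) over the edges gives the boundary count: gcd(23,1) + gcd(1,5) + gcd(6,23) + gcd(21,11) + gcd(5,16) = 1+1+1+1+1 = 5.
Pick's theorem gives I = A − B/2 + 1 = 517.5 − 5/2 + 1 = 516.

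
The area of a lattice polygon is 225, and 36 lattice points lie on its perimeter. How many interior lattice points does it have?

Pick's theorem A = I + B/2 − 1 rearranges to I = A − B/2 + 1 = 225 − 36/2 + 1 = 208.

208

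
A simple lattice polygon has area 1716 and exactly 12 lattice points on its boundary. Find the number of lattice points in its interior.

From Pick's theorem, I = A − B/2 + 1 = 1716 − 12/2 + 1 = 1711.

1711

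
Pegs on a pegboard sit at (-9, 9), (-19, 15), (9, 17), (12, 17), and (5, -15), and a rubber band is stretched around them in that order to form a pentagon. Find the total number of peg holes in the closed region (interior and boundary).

420

Using the shoelace formula, 2A = |[(-9)·15 − (-19)·9] + [(-19)·17 − 9·15] + [9·17 − 12·17] + [12·(-15) − 5·17] + [5·9 − (-9)·(-15)]| = 828, so the area is 414.
The number of boundary lattice points is Σ gcd(|Δx|,|Δy|) = gcd(10,6) + gcd(28,2) + gcd(3,0) + gcd(7,32) + gcd(14,24) = 2+2+3+1+2 = 10.
Pick's theorem gives I = A − B/2 + 1 = 414 − 10/2 + 1 = 410, so the closed region contains I + B = 410 + 10 = 420 lattice points.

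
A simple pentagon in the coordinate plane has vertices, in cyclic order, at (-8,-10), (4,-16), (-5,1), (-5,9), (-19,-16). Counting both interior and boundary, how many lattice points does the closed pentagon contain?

192

By the shoelace formula, twice the signed area is |((-8)·(-16) − 4·(-10)) + (4·1 − (-5)·(-16)) + ((-5)·9 − (-5)·1) + ((-5)·(-16) − (-19)·9) + ((-19)·(-10) − (-8)·(-16))| = 365, so the area is 365/2.
Along each edge there are gcd(|Δx|,|Δy|)+1 lattice points, so counting each shared vertex once the boundary has gcd(12,6) + gcd(9,17) + gcd(0,8) + gcd(14,25) + gcd(11,6) = 6+1+8+1+1 = 17.
Pick's theorem gives I = A − B/2 + 1 = 365/2 − 17/2 + 1 = 175, so the closed region contains I + B = 175 + 17 = 192 lattice points.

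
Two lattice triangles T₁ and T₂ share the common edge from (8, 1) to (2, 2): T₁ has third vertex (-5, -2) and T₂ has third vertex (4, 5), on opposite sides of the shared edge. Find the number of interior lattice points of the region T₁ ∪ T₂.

The union is the simple quadrilateral with vertices (8, 1), (-5, -2), (2, 2), (4, 5) in order.
By the shoelace formula, twice the signed area is |[8·(-2) − (-5)·1] + [(-5)·2 − 2·(-2)] + [2·5 − 4·2] + [4·1 − 8·5]| = 51, so the area is 25.5.
Along each edge there are gcd(|Δx|,|Δy|)+1 lattice points, so counting each shared vertex once the boundary has gcd(13,3) + gcd(7,4) + gcd(2,3) + gcd(4,4) = 1+1+1+4 = 7.
By Pick's theorem I = A − B/2 + 1 = 25.5 − 7/2 + 1 = 23.

23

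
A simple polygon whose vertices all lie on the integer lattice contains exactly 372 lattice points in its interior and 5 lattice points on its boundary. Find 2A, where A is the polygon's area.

747

By Pick's theorem, A = I + B/2 − 1 = 372 + 5/2 − 1 = 747/2.
Hence 2A = 747.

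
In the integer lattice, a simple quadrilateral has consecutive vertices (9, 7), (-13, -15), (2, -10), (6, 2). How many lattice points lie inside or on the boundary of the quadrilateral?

119

By the shoelace formula, twice the signed area is |[9·(-15) − (-13)·7] + [(-13)·(-10) − 2·(-15)] + [2·2 − 6·(-10)] + [6·7 − 9·2]| = 204, so the area is 102.
Along each edge there are gcd(|Δx|,|Δy|)+1 lattice points, so counting each shared vertex once the boundary has gcd(22,22) + gcd(15,5) + gcd(4,12) + gcd(3,5) = 22+5+4+1 = 32.
Pick's theorem gives I = A − B/2 + 1 = 102 − 32/2 + 1 = 87, so the closed region contains I + B = 87 + 32 = 119 lattice points.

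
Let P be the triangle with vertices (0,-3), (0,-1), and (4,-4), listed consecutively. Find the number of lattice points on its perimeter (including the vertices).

4

The number of boundary lattice points is Σ gcd(|Δx|,|Δy|) = gcd(0,2) + gcd(4,3) + gcd(4,1) = 2+1+1 = 4.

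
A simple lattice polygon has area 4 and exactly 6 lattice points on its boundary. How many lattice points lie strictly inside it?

2

From Pick's theorem, I = A − B/2 + 1 = 4 − 6/2 + 1 = 2.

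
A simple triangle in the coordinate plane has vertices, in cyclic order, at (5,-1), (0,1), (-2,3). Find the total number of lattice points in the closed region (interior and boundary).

By the shoelace formula, twice the signed area is |(5·1 − 0·(-1)) + (0·3 − (-2)·1) + ((-2)·(-1) − 5·3)| = 6, so the area is 3.
Along each edge there are gcd(|Δx|,|Δy|)+1 lattice points, so counting each shared vertex once the boundary has gcd(5,2) + gcd(2,2) + gcd(7,4) = 1+2+1 = 4.
Pick's theorem gives I = A − B/2 + 1 = 3 − 4/2 + 1 = 2, so the closed region contains I + B = 2 + 4 = 6 lattice points.

6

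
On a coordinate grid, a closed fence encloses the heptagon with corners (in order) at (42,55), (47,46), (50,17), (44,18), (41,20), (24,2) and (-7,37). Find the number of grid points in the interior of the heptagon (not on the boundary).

1645

By the shoelace formula, twice the signed area is |[42·46 − 47·55] + [47·17 − 50·46] + [50·18 − 44·17] + [44·20 − 41·18] + [41·2 − 24·20] + [24·37 − (-7)·2] + [(-7)·55 − 42·37]| = 3295, so the area is 3295/2.
Summing gcd(|Δx|,|Δy|) over the edges gives the boundary count: gcd(5,9) + gcd(3,29) + gcd(6,1) + gcd(3,2) + gcd(17,18) + gcd(31,35) + gcd(49,18) = 1+1+1+1+1+1+1 = 7.
By Pick's theorem A = I + B/2 − 1, so I = 3295/2 − 7/2 + 1 = 1645.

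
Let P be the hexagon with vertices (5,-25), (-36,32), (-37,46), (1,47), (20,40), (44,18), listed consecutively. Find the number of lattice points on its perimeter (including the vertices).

Summing gcd(|Δx|,|Δy|) over the edges gives the boundary count: gcd(41,57) + gcd(1,14) + gcd(38,1) + gcd(19,7) + gcd(24,22) + gcd(39,43) = 1+1+1+1+2+1 = 7.

7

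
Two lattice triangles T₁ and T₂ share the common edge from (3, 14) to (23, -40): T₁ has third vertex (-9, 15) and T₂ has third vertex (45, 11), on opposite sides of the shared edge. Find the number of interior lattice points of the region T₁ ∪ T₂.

1416

The union is the simple quadrilateral with vertices (3, 14), (-9, 15), (23, -40), (45, 11) in order.
Using the shoelace formula, 2A = |(3·15 − (-9)·14) + ((-9)·(-40) − 23·15) + (23·11 − 45·(-40)) + (45·14 − 3·11)| = 2836, so the area is 1418.
The number of boundary lattice points is Σ gcd(|Δx|,|Δy|) = gcd(12,1) + gcd(32,55) + gcd(22,51) + gcd(42,3) = 1+1+1+3 = 6.
By Pick's theorem I = A − B/2 + 1 = 1418 − 6/2 + 1 = 1416.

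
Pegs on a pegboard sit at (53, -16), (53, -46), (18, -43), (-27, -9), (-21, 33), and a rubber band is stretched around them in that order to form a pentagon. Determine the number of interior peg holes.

The shoelace formula gives twice the area as |(53·(-46) − 53·(-16)) + (53·(-43) − 18·(-46)) + (18·(-9) − (-27)·(-43)) + ((-27)·33 − (-21)·(-9)) + ((-21)·(-16) − 53·33)| = 6857, so the area is 6857/2.
Summing gcd(|Δx|,|Δy|) over the edges gives the boundary count: gcd(0,30) + gcd(35,3) + gcd(45,34) + gcd(6,42) + gcd(74,49) = 30+1+1+6+1 = 39.
By Pick's theorem A = I + B/2 − 1, so I = 6857/2 − 39/2 + 1 = 3410.

3410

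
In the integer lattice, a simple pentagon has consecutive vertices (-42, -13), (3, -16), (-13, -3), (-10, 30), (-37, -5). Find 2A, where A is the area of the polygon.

1505

Using the shoelace formula, 2A = |[(-42)·(-16) − 3·(-13)] + [3·(-3) − (-13)·(-16)] + [(-13)·30 − (-10)·(-3)] + [(-10)·(-5) − (-37)·30] + [(-37)·(-13) − (-42)·(-5)]| = 1505, so the area is 1505/2.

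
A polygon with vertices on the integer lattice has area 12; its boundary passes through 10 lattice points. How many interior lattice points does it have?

8

Pick's theorem A = I + B/2 − 1 rearranges to I = A − B/2 + 1 = 12 − 10/2 + 1 = 8.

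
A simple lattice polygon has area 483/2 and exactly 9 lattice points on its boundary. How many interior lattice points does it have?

238

From Pick's theorem, I = A − B/2 + 1 = 483/2 − 9/2 + 1 = 238.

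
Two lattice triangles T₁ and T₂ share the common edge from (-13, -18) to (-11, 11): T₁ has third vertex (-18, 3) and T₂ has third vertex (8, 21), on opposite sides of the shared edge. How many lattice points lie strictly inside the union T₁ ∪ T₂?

The union is the simple quadrilateral with vertices (-13, -18), (-18, 3), (-11, 11), (8, 21) in order.
By the shoelace formula, twice the signed area is |((-13)·3 − (-18)·(-18)) + ((-18)·11 − (-11)·3) + ((-11)·21 − 8·11) + (8·(-18) − (-13)·21)| = 718, so the area is 359.
The number of boundary lattice points is Σ gcd(|Δx|,|Δy|) = gcd(5,21) + gcd(7,8) + gcd(19,10) + gcd(21,39) = 1+1+1+3 = 6.
By Pick's theorem I = A − B/2 + 1 = 359 − 6/2 + 1 = 357.

357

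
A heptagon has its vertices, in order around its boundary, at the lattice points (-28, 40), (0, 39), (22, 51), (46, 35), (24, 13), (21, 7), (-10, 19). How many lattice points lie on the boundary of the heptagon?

40

The number of boundary lattice points is Σ gcd(|Δx|,|Δy|) = gcd(28,1) + gcd(22,12) + gcd(24,16) + gcd(22,22) + gcd(3,6) + gcd(31,12) + gcd(18,21) = 1+2+8+22+3+1+3 = 40.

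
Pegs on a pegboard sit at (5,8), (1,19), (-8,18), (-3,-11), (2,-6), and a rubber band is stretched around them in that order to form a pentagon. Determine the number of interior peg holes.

By the shoelace formula, twice the signed area is |[5·19 − 1·8] + [1·18 − (-8)·19] + [(-8)·(-11) − (-3)·18] + [(-3)·(-6) − 2·(-11)] + [2·8 − 5·(-6)]| = 485, so the area is 242.5.
Along each edge there are gcd(|Δx|,|Δy|)+1 lattice points, so counting each shared vertex once the boundary has gcd(4,11) + gcd(9,1) + gcd(5,29) + gcd(5,5) + gcd(3,14) = 1+1+1+5+1 = 9.
Pick's theorem gives I = A − B/2 + 1 = 242.5 − 9/2 + 1 = 239.

239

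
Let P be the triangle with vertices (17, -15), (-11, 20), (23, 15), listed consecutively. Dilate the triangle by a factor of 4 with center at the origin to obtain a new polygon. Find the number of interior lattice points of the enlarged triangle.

8373

The shoelace formula gives twice the area as |(17·20 − (-11)·(-15)) + ((-11)·15 − 23·20) + (23·(-15) − 17·15)| = 1050, so the area is 525.
The number of boundary lattice points is Σ gcd(|Δx|,|Δy|) = gcd(28,35) + gcd(34,5) + gcd(6,30) = 7+1+6 = 14.
Scaling by 4 multiplies the area by 4² = 16 (so the new area is 8400) and multiplies the boundary lattice-point count by 4, giving 56.
By Pick's theorem, the interior count of the dilated polygon is 8400 − 56/2 + 1 = 8373.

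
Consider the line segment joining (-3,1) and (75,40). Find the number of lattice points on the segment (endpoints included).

40

The number of lattice points on a segment between lattice points is gcd(|Δx|,|Δy|) + 1 = gcd(78,39) + 1 = 39 + 1 = 40.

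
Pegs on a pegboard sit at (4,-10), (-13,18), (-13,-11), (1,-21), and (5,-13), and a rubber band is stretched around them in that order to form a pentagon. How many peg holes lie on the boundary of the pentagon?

Along each edge there are gcd(|Δx|,|Δy|)+1 lattice points, so counting each shared vertex once the boundary has gcd(17,28) + gcd(0,29) + gcd(14,10) + gcd(4,8) + gcd(1,3) = 1+29+2+4+1 = 37.

37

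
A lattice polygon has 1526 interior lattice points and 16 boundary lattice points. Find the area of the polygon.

1533

By Pick's theorem, A = I + B/2 − 1 = 1526 + 16/2 − 1 = 1533.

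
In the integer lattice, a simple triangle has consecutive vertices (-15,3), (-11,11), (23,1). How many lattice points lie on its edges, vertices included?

The number of boundary lattice points is Σ gcd(|Δx|,|Δy|) = gcd(4,8) + gcd(34,10) + gcd(38,2) = 4+2+2 = 8.

8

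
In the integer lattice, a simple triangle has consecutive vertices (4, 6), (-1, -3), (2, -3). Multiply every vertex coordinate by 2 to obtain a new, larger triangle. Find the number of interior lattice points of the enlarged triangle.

By the shoelace formula, twice the signed area is |(4·(-3) − (-1)·6) + ((-1)·(-3) − 2·(-3)) + (2·6 − 4·(-3))| = 27, so the area is 27/2.
Summing gcd(|Δx|,|Δy|) over the edges gives the boundary count: gcd(5,9) + gcd(3,0) + gcd(2,9) = 1+3+1 = 5.
Scaling by 2 multiplies the area by 2² = 4 (so the new area is 54) and multiplies the boundary lattice-point count by 2, giving 10.
By Pick's theorem, the interior count of the dilated polygon is 54 − 10/2 + 1 = 50.

50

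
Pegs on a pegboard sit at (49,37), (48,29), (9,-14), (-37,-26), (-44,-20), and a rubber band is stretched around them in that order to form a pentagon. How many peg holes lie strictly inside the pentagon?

By the shoelace formula, twice the signed area is |(49·29 − 48·37) + (48·(-14) − 9·29) + (9·(-26) − (-37)·(-14)) + ((-37)·(-20) − (-44)·(-26)) + ((-44)·37 − 49·(-20))| = 3092, so the area is 1546.
The number of boundary lattice points is Σ gcd(|Δx|,|Δy|) = gcd(1,8) + gcd(39,43) + gcd(46,12) + gcd(7,6) + gcd(93,57) = 1+1+2+1+3 = 8.
By Pick's theorem A = I + B/2 − 1, so I = 1546 − 8/2 + 1 = 1543.

1543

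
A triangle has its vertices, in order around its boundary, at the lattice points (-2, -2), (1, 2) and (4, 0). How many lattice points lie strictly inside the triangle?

8

By the shoelace formula, twice the signed area is |[(-2)·2 − 1·(-2)] + [1·0 − 4·2] + [4·(-2) − (-2)·0]| = 18, so the area is 9.
The number of boundary lattice points is Σ gcd(|Δx|,|Δy|) = gcd(3,4) + gcd(3,2) + gcd(6,2) = 1+1+2 = 4.
Pick's theorem gives I = A − B/2 + 1 = 9 − 4/2 + 1 = 8.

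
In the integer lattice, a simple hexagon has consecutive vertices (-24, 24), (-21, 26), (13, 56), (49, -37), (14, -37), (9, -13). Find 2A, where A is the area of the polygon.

6099

Using the shoelace formula, 2A = |((-24)·26 − (-21)·24) + ((-21)·56 − 13·26) + (13·(-37) − 49·56) + (49·(-37) − 14·(-37)) + (14·(-13) − 9·(-37)) + (9·24 − (-24)·(-13))| = 6099, so the area is 6099/2.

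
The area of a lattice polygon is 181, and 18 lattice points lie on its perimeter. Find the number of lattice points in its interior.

173

Pick's theorem A = I + B/2 − 1 rearranges to I = A − B/2 + 1 = 181 − 18/2 + 1 = 173.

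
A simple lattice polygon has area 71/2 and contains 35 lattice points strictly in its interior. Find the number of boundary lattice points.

3

Pick's theorem gives A = I + B/2 − 1, so B = 2(A − I + 1) = 2(71/2 − 35 + 1) = 3.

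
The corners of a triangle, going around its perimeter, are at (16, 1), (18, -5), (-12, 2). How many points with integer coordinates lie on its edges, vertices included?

Summing gcd(|Δx|,|Δy|) over the edges gives the boundary count: gcd(2,6) + gcd(30,7) + gcd(28,1) = 2+1+1 = 4.

4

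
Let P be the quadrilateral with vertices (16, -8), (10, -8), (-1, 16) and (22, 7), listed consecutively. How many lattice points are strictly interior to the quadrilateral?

By the shoelace formula, twice the signed area is |[16·(-8) − 10·(-8)] + [10·16 − (-1)·(-8)] + [(-1)·7 − 22·16] + [22·(-8) − 16·7]| = 543, so the area is 271.5.
Along each edge there are gcd(|Δx|,|Δy|)+1 lattice points, so counting each shared vertex once the boundary has gcd(6,0) + gcd(11,24) + gcd(23,9) + gcd(6,15) = 6+1+1+3 = 11.
By Pick's theorem A = I + B/2 − 1, so I = 271.5 − 11/2 + 1 = 267.

267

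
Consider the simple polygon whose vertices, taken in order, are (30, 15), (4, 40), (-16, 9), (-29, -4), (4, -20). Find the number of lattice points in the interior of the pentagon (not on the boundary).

1691

By the shoelace formula, twice the signed area is |(30·40 − 4·15) + (4·9 − (-16)·40) + ((-16)·(-4) − (-29)·9) + ((-29)·(-20) − 4·(-4)) + (4·15 − 30·(-20))| = 3397, so the area is 3397/2.
Summing gcd(|Δx|,|Δy|) over the edges gives the boundary count: gcd(26,25) + gcd(20,31) + gcd(13,13) + gcd(33,16) + gcd(26,35) = 1+1+13+1+1 = 17.
Pick's theorem gives I = A − B/2 + 1 = 3397/2 − 17/2 + 1 = 1691.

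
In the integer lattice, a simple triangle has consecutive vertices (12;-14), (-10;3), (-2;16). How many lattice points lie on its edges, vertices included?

Summing gcd(|Δx|,|Δy|) over the edges gives the boundary count: gcd(22,17) + gcd(8,13) + gcd(14,30) = 1+1+2 = 4.

4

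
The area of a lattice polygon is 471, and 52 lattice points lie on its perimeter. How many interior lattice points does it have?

Pick's theorem A = I + B/2 − 1 rearranges to I = A − B/2 + 1 = 471 − 52/2 + 1 = 446.

446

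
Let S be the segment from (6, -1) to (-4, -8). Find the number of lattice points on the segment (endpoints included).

The number of lattice points on a segment between lattice points is gcd(|Δx|,|Δy|) + 1 = gcd(10,7) + 1 = 1 + 1 = 2.

2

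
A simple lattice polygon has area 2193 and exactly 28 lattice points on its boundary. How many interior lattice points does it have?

2180

From Pick's theorem, I = A − B/2 + 1 = 2193 − 28/2 + 1 = 2180.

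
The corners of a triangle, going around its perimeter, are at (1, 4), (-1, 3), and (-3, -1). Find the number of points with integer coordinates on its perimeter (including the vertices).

Summing gcd(|Δx|,|Δy|) over the edges gives the boundary count: gcd(2,1) + gcd(2,4) + gcd(4,5) = 1+2+1 = 4.

4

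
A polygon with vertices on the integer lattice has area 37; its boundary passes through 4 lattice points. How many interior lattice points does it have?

36

From Pick's theorem, I = A − B/2 + 1 = 37 − 4/2 + 1 = 36.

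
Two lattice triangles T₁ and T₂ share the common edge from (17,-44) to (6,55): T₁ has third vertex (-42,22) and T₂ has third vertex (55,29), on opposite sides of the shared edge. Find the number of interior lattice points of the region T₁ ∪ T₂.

4838

The union is the simple quadrilateral with vertices (17,-44), (-42,22), (6,55), (55,29) in order.
Using the shoelace formula, 2A = |(17·22 − (-42)·(-44)) + ((-42)·55 − 6·22) + (6·29 − 55·55) + (55·(-44) − 17·29)| = 9680, so the area is 4840.
The number of boundary lattice points is Σ gcd(|Δx|,|Δy|) = gcd(59,66) + gcd(48,33) + gcd(49,26) + gcd(38,73) = 1+3+1+1 = 6.
By Pick's theorem I = A − B/2 + 1 = 4840 − 6/2 + 1 = 4838.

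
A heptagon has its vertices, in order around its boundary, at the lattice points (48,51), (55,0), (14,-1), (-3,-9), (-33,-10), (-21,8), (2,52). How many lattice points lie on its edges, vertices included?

12

Summing gcd(|Δx|,|Δy|) over the edges gives the boundary count: gcd(7,51) + gcd(41,1) + gcd(17,8) + gcd(30,1) + gcd(12,18) + gcd(23,44) + gcd(46,1) = 1+1+1+1+6+1+1 = 12.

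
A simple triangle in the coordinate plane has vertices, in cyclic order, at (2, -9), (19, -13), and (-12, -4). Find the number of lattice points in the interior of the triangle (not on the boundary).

Using the shoelace formula, 2A = |[2·(-13) − 19·(-9)] + [19·(-4) − (-12)·(-13)] + [(-12)·(-9) − 2·(-4)]| = 29, so the area is 29/2.
Along each edge there are gcd(|Δx|,|Δy|)+1 lattice points, so counting each shared vertex once the boundary has gcd(17,4) + gcd(31,9) + gcd(14,5) = 1+1+1 = 3.
Pick's theorem gives I = A − B/2 + 1 = 29/2 − 3/2 + 1 = 14.

14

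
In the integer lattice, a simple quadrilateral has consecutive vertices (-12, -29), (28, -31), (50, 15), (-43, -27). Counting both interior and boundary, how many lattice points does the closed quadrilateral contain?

The shoelace formula gives twice the area as |((-12)·(-31) − 28·(-29)) + (28·15 − 50·(-31)) + (50·(-27) − (-43)·15) + ((-43)·(-29) − (-12)·(-27))| = 3372, so the area is 1686.
Summing gcd(|Δx|,|Δy|) over the edges gives the boundary count: gcd(40,2) + gcd(22,46) + gcd(93,42) + gcd(31,2) = 2+2+3+1 = 8.
Pick's theorem gives I = A − B/2 + 1 = 1686 − 8/2 + 1 = 1683, so the closed region contains I + B = 1683 + 8 = 1691 lattice points.

1691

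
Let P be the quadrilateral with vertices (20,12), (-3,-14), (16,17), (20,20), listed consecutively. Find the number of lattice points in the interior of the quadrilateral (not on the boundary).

By the shoelace formula, twice the signed area is |[20·(-14) − (-3)·12] + [(-3)·17 − 16·(-14)] + [16·20 − 20·17] + [20·12 − 20·20]| = 251, so the area is 125.5.
Along each edge there are gcd(|Δx|,|Δy|)+1 lattice points, so counting each shared vertex once the boundary has gcd(23,26) + gcd(19,31) + gcd(4,3) + gcd(0,8) = 1+1+1+8 = 11.
By Pick's theorem A = I + B/2 − 1, so I = 125.5 − 11/2 + 1 = 121.

121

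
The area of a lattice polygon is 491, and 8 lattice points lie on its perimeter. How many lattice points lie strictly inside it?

From Pick's theorem, I = A − B/2 + 1 = 491 − 8/2 + 1 = 488.

488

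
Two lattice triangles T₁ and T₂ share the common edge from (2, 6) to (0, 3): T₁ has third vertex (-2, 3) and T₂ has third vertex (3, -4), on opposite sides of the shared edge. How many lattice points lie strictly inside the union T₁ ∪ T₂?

The union is the simple quadrilateral with vertices (2, 6), (-2, 3), (0, 3), (3, -4) in order.
The shoelace formula gives twice the area as |[2·3 − (-2)·6] + [(-2)·3 − 0·3] + [0·(-4) − 3·3] + [3·6 − 2·(-4)]| = 29, so the area is 14.5.
Along each edge there are gcd(|Δx|,|Δy|)+1 lattice points, so counting each shared vertex once the boundary has gcd(4,3) + gcd(2,0) + gcd(3,7) + gcd(1,10) = 1+2+1+1 = 5.
By Pick's theorem I = A − B/2 + 1 = 14.5 − 5/2 + 1 = 13.

13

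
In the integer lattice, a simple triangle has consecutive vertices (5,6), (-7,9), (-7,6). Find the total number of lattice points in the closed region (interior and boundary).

Using the shoelace formula, 2A = |(5·9 − (-7)·6) + ((-7)·6 − (-7)·9) + ((-7)·6 − 5·6)| = 36, so the area is 18.
The number of boundary lattice points is Σ gcd(|Δx|,|Δy|) = gcd(12,3) + gcd(0,3) + gcd(12,0) = 3+3+12 = 18.
Pick's theorem gives I = A − B/2 + 1 = 18 − 18/2 + 1 = 10, so the closed region contains I + B = 10 + 18 = 28 lattice points.

28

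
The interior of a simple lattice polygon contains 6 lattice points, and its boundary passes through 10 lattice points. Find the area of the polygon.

By Pick's theorem, A = I + B/2 − 1 = 6 + 10/2 − 1 = 10.

10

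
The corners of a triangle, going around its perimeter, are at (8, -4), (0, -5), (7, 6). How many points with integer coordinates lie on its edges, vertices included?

Along each edge there are gcd(|Δx|,|Δy|)+1 lattice points, so counting each shared vertex once the boundary has gcd(8,1) + gcd(7,11) + gcd(1,10) = 1+1+1 = 3.

3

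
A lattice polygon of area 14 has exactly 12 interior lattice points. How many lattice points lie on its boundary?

Pick's theorem gives A = I + B/2 − 1, so B = 2(A − I + 1) = 2(14 − 12 + 1) = 6.

6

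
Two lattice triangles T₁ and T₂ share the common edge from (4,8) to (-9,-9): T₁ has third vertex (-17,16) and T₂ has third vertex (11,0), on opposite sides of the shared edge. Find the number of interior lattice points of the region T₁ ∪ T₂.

341

The union is the simple quadrilateral with vertices (4,8), (-17,16), (-9,-9), (11,0) in order.
By the shoelace formula, twice the signed area is |[4·16 − (-17)·8] + [(-17)·(-9) − (-9)·16] + [(-9)·0 − 11·(-9)] + [11·8 − 4·0]| = 684, so the area is 342.
The number of boundary lattice points is Σ gcd(|Δx|,|Δy|) = gcd(21,8) + gcd(8,25) + gcd(20,9) + gcd(7,8) = 1+1+1+1 = 4.
By Pick's theorem I = A − B/2 + 1 = 342 − 4/2 + 1 = 341.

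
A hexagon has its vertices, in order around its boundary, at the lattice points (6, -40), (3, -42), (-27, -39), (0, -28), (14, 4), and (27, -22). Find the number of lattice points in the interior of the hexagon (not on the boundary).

789

Using the shoelace formula, 2A = |[6·(-42) − 3·(-40)] + [3·(-39) − (-27)·(-42)] + [(-27)·(-28) − 0·(-39)] + [0·4 − 14·(-28)] + [14·(-22) − 27·4] + [27·(-40) − 6·(-22)]| = 1599, so the area is 1599/2.
Summing gcd(|Δx|,|Δy|) over the edges gives the boundary count: gcd(3,2) + gcd(30,3) + gcd(27,11) + gcd(14,32) + gcd(13,26) + gcd(21,18) = 1+3+1+2+13+3 = 23.
By Pick's theorem A = I + B/2 − 1, so I = 1599/2 − 23/2 + 1 = 789.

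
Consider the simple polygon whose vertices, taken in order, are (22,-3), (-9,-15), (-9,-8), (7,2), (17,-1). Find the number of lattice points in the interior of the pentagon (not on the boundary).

Using the shoelace formula, 2A = |[22·(-15) − (-9)·(-3)] + [(-9)·(-8) − (-9)·(-15)] + [(-9)·2 − 7·(-8)] + [7·(-1) − 17·2] + [17·(-3) − 22·(-1)]| = 452, so the area is 226.
Along each edge there are gcd(|Δx|,|Δy|)+1 lattice points, so counting each shared vertex once the boundary has gcd(31,12) + gcd(0,7) + gcd(16,10) + gcd(10,3) + gcd(5,2) = 1+7+2+1+1 = 12.
By Pick's theorem A = I + B/2 − 1, so I = 226 − 12/2 + 1 = 221.

221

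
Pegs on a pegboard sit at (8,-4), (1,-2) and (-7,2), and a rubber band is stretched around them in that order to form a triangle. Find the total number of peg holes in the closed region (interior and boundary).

By the shoelace formula, twice the signed area is |(8·(-2) − 1·(-4)) + (1·2 − (-7)·(-2)) + ((-7)·(-4) − 8·2)| = 12, so the area is 6.
Along each edge there are gcd(|Δx|,|Δy|)+1 lattice points, so counting each shared vertex once the boundary has gcd(7,2) + gcd(8,4) + gcd(15,6) = 1+4+3 = 8.
Pick's theorem gives I = A − B/2 + 1 = 6 − 8/2 + 1 = 3, so the closed region contains I + B = 3 + 8 = 11 lattice points.

11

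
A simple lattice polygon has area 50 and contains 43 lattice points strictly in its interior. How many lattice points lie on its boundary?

Pick's theorem gives A = I + B/2 − 1, so B = 2(A − I + 1) = 2(50 − 43 + 1) = 16.

16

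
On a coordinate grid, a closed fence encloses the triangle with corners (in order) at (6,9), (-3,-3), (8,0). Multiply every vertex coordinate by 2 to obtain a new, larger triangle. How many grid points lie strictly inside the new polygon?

Using the shoelace formula, 2A = |[6·(-3) − (-3)·9] + [(-3)·0 − 8·(-3)] + [8·9 − 6·0]| = 105, so the area is 105/2.
Along each edge there are gcd(|Δx|,|Δy|)+1 lattice points, so counting each shared vertex once the boundary has gcd(9,12) + gcd(11,3) + gcd(2,9) = 3+1+1 = 5.
Scaling by 2 multiplies the area by 2² = 4 (so the new area is 210) and multiplies the boundary lattice-point count by 2, giving 10.
By Pick's theorem, the interior count of the dilated polygon is 210 − 10/2 + 1 = 206.

206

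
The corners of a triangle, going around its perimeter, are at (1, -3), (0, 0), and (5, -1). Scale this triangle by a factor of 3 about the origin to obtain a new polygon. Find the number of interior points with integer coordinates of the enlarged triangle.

58

Using the shoelace formula, 2A = |(1·0 − 0·(-3)) + (0·(-1) − 5·0) + (5·(-3) − 1·(-1))| = 14, so the area is 7.
Summing gcd(|Δx|,|Δy|) over the edges gives the boundary count: gcd(1,3) + gcd(5,1) + gcd(4,2) = 1+1+2 = 4.
Scaling by 3 multiplies the area by 3² = 9 (so the new area is 63) and multiplies the boundary lattice-point count by 3, giving 12.
By Pick's theorem, the interior count of the dilated polygon is 63 − 12/2 + 1 = 58.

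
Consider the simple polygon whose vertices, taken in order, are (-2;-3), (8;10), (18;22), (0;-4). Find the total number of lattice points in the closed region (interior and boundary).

Using the shoelace formula, 2A = |((-2)·10 − 8·(-3)) + (8·22 − 18·10) + (18·(-4) − 0·22) + (0·(-3) − (-2)·(-4))| = 80, so the area is 40.
The number of boundary lattice points is Σ gcd(|Δx|,|Δy|) = gcd(10,13) + gcd(10,12) + gcd(18,26) + gcd(2,1) = 1+2+2+1 = 6.
Pick's theorem gives I = A − B/2 + 1 = 40 − 6/2 + 1 = 38, so the closed region contains I + B = 38 + 6 = 44 lattice points.

44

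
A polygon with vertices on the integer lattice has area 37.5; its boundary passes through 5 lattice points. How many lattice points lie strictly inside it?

36

From Pick's theorem, I = A − B/2 + 1 = 37.5 − 5/2 + 1 = 36.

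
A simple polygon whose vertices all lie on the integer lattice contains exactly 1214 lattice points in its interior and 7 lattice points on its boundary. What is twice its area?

2433

By Pick's theorem, A = I + B/2 − 1 = 1214 + 7/2 − 1 = 2433/2.
Hence 2A = 2433.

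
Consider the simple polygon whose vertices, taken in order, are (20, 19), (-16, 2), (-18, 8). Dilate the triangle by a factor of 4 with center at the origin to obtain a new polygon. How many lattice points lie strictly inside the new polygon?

1993

By the shoelace formula, twice the signed area is |(20·2 − (-16)·19) + ((-16)·8 − (-18)·2) + ((-18)·19 − 20·8)| = 250, so the area is 125.
The number of boundary lattice points is Σ gcd(|Δx|,|Δy|) = gcd(36,17) + gcd(2,6) + gcd(38,11) = 1+2+1 = 4.
Scaling by 4 multiplies the area by 4² = 16 (so the new area is 2000) and multiplies the boundary lattice-point count by 4, giving 16.
By Pick's theorem, the interior count of the dilated polygon is 2000 − 16/2 + 1 = 1993.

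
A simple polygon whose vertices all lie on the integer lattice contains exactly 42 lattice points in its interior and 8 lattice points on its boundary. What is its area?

By Pick's theorem, A = I + B/2 − 1 = 42 + 8/2 − 1 = 45.

45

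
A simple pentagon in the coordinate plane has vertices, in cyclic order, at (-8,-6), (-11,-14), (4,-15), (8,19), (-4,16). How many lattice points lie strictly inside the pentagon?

By the shoelace formula, twice the signed area is |[(-8)·(-14) − (-11)·(-6)] + [(-11)·(-15) − 4·(-14)] + [4·19 − 8·(-15)] + [8·16 − (-4)·19] + [(-4)·(-6) − (-8)·16]| = 819, so the area is 409.5.
Summing gcd(|Δx|,|Δy|) over the edges gives the boundary count: gcd(3,8) + gcd(15,1) + gcd(4,34) + gcd(12,3) + gcd(4,22) = 1+1+2+3+2 = 9.
Pick's theorem gives I = A − B/2 + 1 = 409.5 − 9/2 + 1 = 406.

406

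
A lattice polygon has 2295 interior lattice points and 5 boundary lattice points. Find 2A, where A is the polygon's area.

4593

Pick's theorem states A = I + B/2 − 1, so A = 2295 + 5/2 − 1 = 4593/2.
Hence 2A = 4593.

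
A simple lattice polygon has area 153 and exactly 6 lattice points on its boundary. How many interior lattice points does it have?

From Pick's theorem, I = A − B/2 + 1 = 153 − 6/2 + 1 = 151.

151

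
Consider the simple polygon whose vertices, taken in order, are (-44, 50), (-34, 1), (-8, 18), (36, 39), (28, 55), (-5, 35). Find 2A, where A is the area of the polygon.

3525

By the shoelace formula, twice the signed area is |[(-44)·1 − (-34)·50] + [(-34)·18 − (-8)·1] + [(-8)·39 − 36·18] + [36·55 − 28·39] + [28·35 − (-5)·55] + [(-5)·50 − (-44)·35]| = 3525, so the area is 3525/2.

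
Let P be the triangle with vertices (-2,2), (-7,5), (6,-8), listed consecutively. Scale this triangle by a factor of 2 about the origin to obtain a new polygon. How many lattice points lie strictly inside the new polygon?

37

By the shoelace formula, twice the signed area is |((-2)·5 − (-7)·2) + ((-7)·(-8) − 6·5) + (6·2 − (-2)·(-8))| = 26, so the area is 13.
Along each edge there are gcd(|Δx|,|Δy|)+1 lattice points, so counting each shared vertex once the boundary has gcd(5,3) + gcd(13,13) + gcd(8,10) = 1+13+2 = 16.
Scaling by 2 multiplies the area by 2² = 4 (so the new area is 52) and multiplies the boundary lattice-point count by 2, giving 32.
By Pick's theorem, the interior count of the dilated polygon is 52 − 32/2 + 1 = 37.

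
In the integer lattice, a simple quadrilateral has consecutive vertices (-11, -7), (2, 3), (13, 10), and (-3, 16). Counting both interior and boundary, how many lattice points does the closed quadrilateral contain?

Using the shoelace formula, 2A = |((-11)·3 − 2·(-7)) + (2·10 − 13·3) + (13·16 − (-3)·10) + ((-3)·(-7) − (-11)·16)| = 397, so the area is 397/2.
The number of boundary lattice points is Σ gcd(|Δx|,|Δy|) = gcd(13,10) + gcd(11,7) + gcd(16,6) + gcd(8,23) = 1+1+2+1 = 5.
Pick's theorem gives I = A − B/2 + 1 = 397/2 − 5/2 + 1 = 197, so the closed region contains I + B = 197 + 5 = 202 lattice points.

202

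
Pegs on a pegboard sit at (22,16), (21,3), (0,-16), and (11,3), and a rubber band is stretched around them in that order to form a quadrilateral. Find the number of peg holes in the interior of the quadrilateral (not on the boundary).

159

Using the shoelace formula, 2A = |[22·3 − 21·16] + [21·(-16) − 0·3] + [0·3 − 11·(-16)] + [11·16 − 22·3]| = 320, so the area is 160.
Summing gcd(|Δx|,|Δy|) over the edges gives the boundary count: gcd(1,13) + gcd(21,19) + gcd(11,19) + gcd(11,13) = 1+1+1+1 = 4.
Pick's theorem gives I = A − B/2 + 1 = 160 − 4/2 + 1 = 159.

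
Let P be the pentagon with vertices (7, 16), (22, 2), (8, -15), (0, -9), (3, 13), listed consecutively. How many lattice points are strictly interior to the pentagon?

384

Using the shoelace formula, 2A = |[7·2 − 22·16] + [22·(-15) − 8·2] + [8·(-9) − 0·(-15)] + [0·13 − 3·(-9)] + [3·16 − 7·13]| = 772, so the area is 386.
The number of boundary lattice points is Σ gcd(|Δx|,|Δy|) = gcd(15,14) + gcd(14,17) + gcd(8,6) + gcd(3,22) + gcd(4,3) = 1+1+2+1+1 = 6.
Pick's theorem gives I = A − B/2 + 1 = 386 − 6/2 + 1 = 384.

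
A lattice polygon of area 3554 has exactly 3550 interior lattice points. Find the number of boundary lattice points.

10

Pick's theorem gives A = I + B/2 − 1, so B = 2(A − I + 1) = 2(3554 − 3550 + 1) = 10.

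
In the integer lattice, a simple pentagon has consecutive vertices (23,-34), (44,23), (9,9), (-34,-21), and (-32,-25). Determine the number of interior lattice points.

The shoelace formula gives twice the area as |[23·23 − 44·(-34)] + [44·9 − 9·23] + [9·(-21) − (-34)·9] + [(-34)·(-25) − (-32)·(-21)] + [(-32)·(-34) − 23·(-25)]| = 4172, so the area is 2086.
Summing gcd(|Δx|,|Δy|) over the edges gives the boundary count: gcd(21,57) + gcd(35,14) + gcd(43,30) + gcd(2,4) + gcd(55,9) = 3+7+1+2+1 = 14.
Pick's theorem gives I = A − B/2 + 1 = 2086 − 14/2 + 1 = 2080.

2080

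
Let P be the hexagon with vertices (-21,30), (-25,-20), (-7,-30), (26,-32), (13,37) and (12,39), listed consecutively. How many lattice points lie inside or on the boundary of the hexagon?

Using the shoelace formula, 2A = |[(-21)·(-20) − (-25)·30] + [(-25)·(-30) − (-7)·(-20)] + [(-7)·(-32) − 26·(-30)] + [26·37 − 13·(-32)] + [13·39 − 12·37] + [12·30 − (-21)·39]| = 5404, so the area is 2702.
Along each edge there are gcd(|Δx|,|Δy|)+1 lattice points, so counting each shared vertex once the boundary has gcd(4,50) + gcd(18,10) + gcd(33,2) + gcd(13,69) + gcd(1,2) + gcd(33,9) = 2+2+1+1+1+3 = 10.
Pick's theorem gives I = A − B/2 + 1 = 2702 − 10/2 + 1 = 2698, so the closed region contains I + B = 2698 + 10 = 2708 lattice points.

2708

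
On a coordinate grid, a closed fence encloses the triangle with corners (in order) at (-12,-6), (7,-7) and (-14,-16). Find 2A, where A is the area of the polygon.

By the shoelace formula, twice the signed area is |((-12)·(-7) − 7·(-6)) + (7·(-16) − (-14)·(-7)) + ((-14)·(-6) − (-12)·(-16))| = 192, so the area is 96.

192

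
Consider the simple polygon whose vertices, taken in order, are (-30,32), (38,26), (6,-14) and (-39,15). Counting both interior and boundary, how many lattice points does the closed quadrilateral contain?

1976

The shoelace formula gives twice the area as |((-30)·26 − 38·32) + (38·(-14) − 6·26) + (6·15 − (-39)·(-14)) + ((-39)·32 − (-30)·15)| = 3938, so the area is 1969.
Summing gcd(|Δx|,|Δy|) over the edges gives the boundary count: gcd(68,6) + gcd(32,40) + gcd(45,29) + gcd(9,17) = 2+8+1+1 = 12.
Pick's theorem gives I = A − B/2 + 1 = 1969 − 12/2 + 1 = 1964, so the closed region contains I + B = 1964 + 12 = 1976 lattice points.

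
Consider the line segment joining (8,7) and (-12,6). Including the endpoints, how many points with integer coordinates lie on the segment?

The number of lattice points on a segment between lattice points is gcd(|Δx|,|Δy|) + 1 = gcd(20,1) + 1 = 1 + 1 = 2.

2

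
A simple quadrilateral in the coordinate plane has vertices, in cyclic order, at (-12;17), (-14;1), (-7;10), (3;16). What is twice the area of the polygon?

Using the shoelace formula, 2A = |((-12)·1 − (-14)·17) + ((-14)·10 − (-7)·1) + ((-7)·16 − 3·10) + (3·17 − (-12)·16)| = 194, so the area is 97.

194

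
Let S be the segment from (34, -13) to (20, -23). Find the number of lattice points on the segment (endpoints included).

The number of lattice points on a segment between lattice points is gcd(|Δx|,|Δy|) + 1 = gcd(14,10) + 1 = 2 + 1 = 3.

3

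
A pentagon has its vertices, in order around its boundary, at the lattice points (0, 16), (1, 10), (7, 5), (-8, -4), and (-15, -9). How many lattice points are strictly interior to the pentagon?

144

The shoelace formula gives twice the area as |(0·10 − 1·16) + (1·5 − 7·10) + (7·(-4) − (-8)·5) + ((-8)·(-9) − (-15)·(-4)) + ((-15)·16 − 0·(-9))| = 297, so the area is 297/2.
The number of boundary lattice points is Σ gcd(|Δx|,|Δy|) = gcd(1,6) + gcd(6,5) + gcd(15,9) + gcd(7,5) + gcd(15,25) = 1+1+3+1+5 = 11.
By Pick's theorem A = I + B/2 − 1, so I = 297/2 − 11/2 + 1 = 144.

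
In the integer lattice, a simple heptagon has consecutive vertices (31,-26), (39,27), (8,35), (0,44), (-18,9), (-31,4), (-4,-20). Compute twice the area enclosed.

5711

Using the shoelace formula, 2A = |(31·27 − 39·(-26)) + (39·35 − 8·27) + (8·44 − 0·35) + (0·9 − (-18)·44) + ((-18)·4 − (-31)·9) + ((-31)·(-20) − (-4)·4) + ((-4)·(-26) − 31·(-20))| = 5711, so the area is 2855.5.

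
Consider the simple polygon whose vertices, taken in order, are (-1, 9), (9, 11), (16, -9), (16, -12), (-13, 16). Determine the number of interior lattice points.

196

By the shoelace formula, twice the signed area is |[(-1)·11 − 9·9] + [9·(-9) − 16·11] + [16·(-12) − 16·(-9)] + [16·16 − (-13)·(-12)] + [(-13)·9 − (-1)·16]| = 398, so the area is 199.
Along each edge there are gcd(|Δx|,|Δy|)+1 lattice points, so counting each shared vertex once the boundary has gcd(10,2) + gcd(7,20) + gcd(0,3) + gcd(29,28) + gcd(12,7) = 2+1+3+1+1 = 8.
By Pick's theorem A = I + B/2 − 1, so I = 199 − 8/2 + 1 = 196.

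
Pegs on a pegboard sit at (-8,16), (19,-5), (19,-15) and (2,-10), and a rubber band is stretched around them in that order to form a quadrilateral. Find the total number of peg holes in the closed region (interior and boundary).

Using the shoelace formula, 2A = |((-8)·(-5) − 19·16) + (19·(-15) − 19·(-5)) + (19·(-10) − 2·(-15)) + (2·16 − (-8)·(-10))| = 662, so the area is 331.
The number of boundary lattice points is Σ gcd(|Δx|,|Δy|) = gcd(27,21) + gcd(0,10) + gcd(17,5) + gcd(10,26) = 3+10+1+2 = 16.
Pick's theorem gives I = A − B/2 + 1 = 331 − 16/2 + 1 = 324, so the closed region contains I + B = 324 + 16 = 340 lattice points.

340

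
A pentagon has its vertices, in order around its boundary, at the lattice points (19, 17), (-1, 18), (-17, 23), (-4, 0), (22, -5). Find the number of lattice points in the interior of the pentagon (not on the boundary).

610

The shoelace formula gives twice the area as |(19·18 − (-1)·17) + ((-1)·23 − (-17)·18) + ((-17)·0 − (-4)·23) + ((-4)·(-5) − 22·0) + (22·17 − 19·(-5))| = 1223, so the area is 611.5.
Summing gcd(|Δx|,|Δy|) over the edges gives the boundary count: gcd(20,1) + gcd(16,5) + gcd(13,23) + gcd(26,5) + gcd(3,22) = 1+1+1+1+1 = 5.
Pick's theorem gives I = A − B/2 + 1 = 611.5 − 5/2 + 1 = 610.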